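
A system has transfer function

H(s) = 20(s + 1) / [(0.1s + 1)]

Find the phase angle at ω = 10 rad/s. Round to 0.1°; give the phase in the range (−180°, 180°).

At ω = 10 rad/s:
zero (1 + j10·1) = 1 + j10 → |·| ≈ 10.05, ∠ ≈ 84.29°
pole (1 + j10·0.1) = 1 + j1 → |·| ≈ 1.4142, ∠ ≈ 45.00°
∠H = (84.29°) − (45.00°) = 39.29°

39.3°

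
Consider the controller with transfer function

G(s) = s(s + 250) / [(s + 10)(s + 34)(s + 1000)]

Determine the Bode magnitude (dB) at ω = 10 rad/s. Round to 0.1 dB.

-46.0 dB

At s = jω = j10:
zero (s+250): 250 + j10 → |·| = √(250²+10²) = √62600 ≈ 250.2, ∠ = arctan(10/250) ≈ 2.29°
zero at origin: s = j10 → |·| = 10, ∠ = 90.00°
pole (s+10): 10 + j10 → |·| = √(10²+10²) = √200 ≈ 14.142, ∠ = arctan(10/10) ≈ 45.00°
pole (s+34): 34 + j10 → |·| = √(34²+10²) = √1256 ≈ 35.44, ∠ = arctan(10/34) ≈ 16.39°
pole (s+1000): 1000 + j10 → |·| = √(1000²+10²) = √1000100 ≈ 1000, ∠ = arctan(10/1000) ≈ 0.57°
|G| = 1 · 2502 / 5.0119e+05 ≈ 0.0049921
Gain = 20 log₁₀(0.0049921) ≈ -46.03 dB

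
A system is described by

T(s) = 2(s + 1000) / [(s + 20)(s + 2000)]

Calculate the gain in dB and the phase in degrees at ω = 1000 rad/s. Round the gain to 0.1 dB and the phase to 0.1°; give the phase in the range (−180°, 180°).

-58.0 dB, -70.4°

At s = jω = j1000:
zero (s+1000): 1000 + j1000 → |·| = √(1000²+1000²) = √2000000 ≈ 1414.2, ∠ = arctan(1000/1000) ≈ 45.00°
pole (s+20): 20 + j1000 → |·| = √(20²+1000²) = √1000400 ≈ 1000.2, ∠ = arctan(1000/20) ≈ 88.85°
pole (s+2000): 2000 + j1000 → |·| = √(2000²+1000²) = √5000000 ≈ 2236.1, ∠ = arctan(1000/2000) ≈ 26.57°
|T| = 2 · 1414.2 / 2.2365e+06 ≈ 0.0012647
Gain = 20 log₁₀(0.0012647) ≈ -57.96 dB
∠T = 45.00° − 115.42° = -70.42°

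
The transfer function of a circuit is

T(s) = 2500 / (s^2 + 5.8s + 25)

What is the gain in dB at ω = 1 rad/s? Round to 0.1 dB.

40.1 dB

At s = jω = j1:
quadratic: (j1)² + 5.8·j1 + 25 = 24 + j5.8 → |·| ≈ 24.691, ∠ ≈ 13.59°
|T| = 2500 / 24.691 ≈ 101.25
Gain = 20 log₁₀(101.25) ≈ 40.11 dB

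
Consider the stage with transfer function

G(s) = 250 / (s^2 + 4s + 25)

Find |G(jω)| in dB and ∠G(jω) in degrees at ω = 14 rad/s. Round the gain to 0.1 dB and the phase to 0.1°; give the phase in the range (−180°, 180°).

2.9 dB, -161.9°

At s = jω = j14:
quadratic: (j14)² + 4·j14 + 25 = -171 + j56 → |·| ≈ 179.94, ∠ ≈ 161.87°
|G| = 250 / 179.94 ≈ 1.3894
Gain = 20 log₁₀(1.3894) ≈ 2.86 dB
∠G = 0.00° − 161.87° = -161.87°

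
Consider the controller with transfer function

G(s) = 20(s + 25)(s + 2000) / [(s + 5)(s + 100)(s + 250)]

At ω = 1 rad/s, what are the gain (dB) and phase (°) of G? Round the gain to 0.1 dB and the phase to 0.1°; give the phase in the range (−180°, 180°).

17.9 dB, -9.8°

At s = jω = j1:
zero (s+25): 25 + j1 → |·| = √(25²+1²) = √626 ≈ 25.02, ∠ = arctan(1/25) ≈ 2.29°
zero (s+2000): 2000 + j1 → |·| = √(2000²+1²) = √4000001 ≈ 2000, ∠ = arctan(1/2000) ≈ 0.03°
pole (s+5): 5 + j1 → |·| = √(5²+1²) = √26 ≈ 5.099, ∠ = arctan(1/5) ≈ 11.31°
pole (s+100): 100 + j1 → |·| = √(100²+1²) = √10001 ≈ 100, ∠ = arctan(1/100) ≈ 0.57°
pole (s+250): 250 + j1 → |·| = √(250²+1²) = √62501 ≈ 250, ∠ = arctan(1/250) ≈ 0.23°
|G| = 20 · 50040 / 1.2748e+05 ≈ 7.8506
Gain = 20 log₁₀(7.8506) ≈ 17.90 dB
∠G = 2.32° − 12.11° = -9.79°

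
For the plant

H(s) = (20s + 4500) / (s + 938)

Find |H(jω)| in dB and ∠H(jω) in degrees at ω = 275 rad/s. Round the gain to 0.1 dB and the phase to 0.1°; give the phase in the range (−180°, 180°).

Substitute s = j275:
Numerator: 20(j275) + 4500 = 4500 + j5500
Denominator: (j275) + 938 = 938 + j275
|N| = √(4500² + 5500²) ≈ 7106.3, ∠N ≈ 50.71°
|D| = √(938² + 275²) ≈ 977.48, ∠D ≈ 16.34°
|H| = 7106.3 / 977.48 ≈ 7.27
Gain = 20 log₁₀(7.27) ≈ 17.23 dB
∠H = 50.71° − 16.34° = 34.37°

17.2 dB, 34.4°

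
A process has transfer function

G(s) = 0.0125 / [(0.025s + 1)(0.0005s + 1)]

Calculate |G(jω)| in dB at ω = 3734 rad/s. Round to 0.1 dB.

At ω = 3734 rad/s:
pole (1 + j3734·0.025) = 1 + j93.35 → |·| ≈ 93.355, ∠ ≈ 89.39°
pole (1 + j3734·0.0005) = 1 + j1.867 → |·| ≈ 2.1179, ∠ ≈ 61.83°
|G| = 0.0125 · 1 / (93.355 · 2.1179) ≈ 6.3222e-05
Gain = 20 log₁₀(6.3222e-05) ≈ -83.98 dB

-84.0 dB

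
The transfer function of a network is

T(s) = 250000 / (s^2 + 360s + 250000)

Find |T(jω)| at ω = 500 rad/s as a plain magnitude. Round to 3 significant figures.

1.39

At s = jω = j500:
quadratic: (j500)² + 360·j500 + 250000 = 0 + j180000 → |·| ≈ 1.8e+05, ∠ ≈ 90.00°
|T| = 250000 / 1.8e+05 ≈ 1.3889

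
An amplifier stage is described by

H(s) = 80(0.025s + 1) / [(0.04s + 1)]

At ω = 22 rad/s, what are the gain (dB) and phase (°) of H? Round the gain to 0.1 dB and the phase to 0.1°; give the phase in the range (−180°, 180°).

36.7 dB, -12.5°

At ω = 22 rad/s:
zero (1 + j22·0.025) = 1 + j0.55 → |·| ≈ 1.1413, ∠ ≈ 28.81°
pole (1 + j22·0.04) = 1 + j0.88 → |·| ≈ 1.3321, ∠ ≈ 41.35°
|H| = 80 · 1.1413 / (1.3321) ≈ 68.541
Gain = 20 log₁₀(68.541) ≈ 36.72 dB
∠H = (28.81°) − (41.35°) = -12.54°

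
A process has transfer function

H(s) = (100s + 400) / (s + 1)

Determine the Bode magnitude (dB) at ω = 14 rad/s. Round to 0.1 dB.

Substitute s = j14:
Numerator: 100(j14) + 400 = 400 + j1400
Denominator: (j14) + 1 = 1 + j14
|N| = √(400² + 1400²) ≈ 1456, ∠N ≈ 74.05°
|D| = √(1² + 14²) ≈ 14.036, ∠D ≈ 85.91°
|H| = 1456 / 14.036 ≈ 103.73
Gain = 20 log₁₀(103.73) ≈ 40.32 dB

40.3 dB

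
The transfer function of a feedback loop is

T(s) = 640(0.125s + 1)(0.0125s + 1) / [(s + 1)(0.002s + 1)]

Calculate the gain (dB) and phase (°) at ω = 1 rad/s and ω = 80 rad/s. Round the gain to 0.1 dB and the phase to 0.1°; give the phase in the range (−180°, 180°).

ω = 1: 53.2 dB, -37.3°; ω = 80: 41.0 dB, 30.9°

At ω = 1 rad/s:
zero (1 + j1·0.125) = 1 + j0.125 → |·| ≈ 1.0078, ∠ ≈ 7.13°
zero (1 + j1·0.0125) = 1 + j0.0125 → |·| ≈ 1.0001, ∠ ≈ 0.72°
pole (1 + j1·1) = 1 + j1 → |·| ≈ 1.4142, ∠ ≈ 45.00°
pole (1 + j1·0.002) = 1 + j0.002 → |·| ≈ 1, ∠ ≈ 0.11°
|T| = 640 · 1.0078 · 1.0001 / (1.4142 · 1) ≈ 456.13
Gain = 20 log₁₀(456.13) ≈ 53.18 dB
∠T = (7.13° + 0.72°) − (45.00° + 0.11°) = -37.26°

At ω = 80 rad/s:
zero (1 + j80·0.125) = 1 + j10 → |·| ≈ 10.05, ∠ ≈ 84.29°
zero (1 + j80·0.0125) = 1 + j1 → |·| ≈ 1.4142, ∠ ≈ 45.00°
pole (1 + j80·1) = 1 + j80 → |·| ≈ 80.006, ∠ ≈ 89.28°
pole (1 + j80·0.002) = 1 + j0.16 → |·| ≈ 1.0127, ∠ ≈ 9.09°
|T| = 640 · 10.05 · 1.4142 / (80.006 · 1.0127) ≈ 112.27
Gain = 20 log₁₀(112.27) ≈ 41.01 dB
∠T = (84.29° + 45.00°) − (89.28° + 9.09°) = 30.92°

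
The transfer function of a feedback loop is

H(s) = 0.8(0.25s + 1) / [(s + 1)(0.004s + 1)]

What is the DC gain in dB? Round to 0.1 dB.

H(0) = 0.8 · 1 / 1 = 0.8
20 log₁₀(0.8) ≈ -1.94 dB

-1.9 dB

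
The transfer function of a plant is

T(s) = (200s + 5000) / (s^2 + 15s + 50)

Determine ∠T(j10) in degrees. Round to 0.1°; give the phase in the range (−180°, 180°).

-86.6°

Substitute s = j10:
Numerator: 200(j10) + 5000 = 5000 + j2000
Denominator: (j10)^2 + 15(j10) + 50 = -50 + j150
|N| = √(5000² + 2000²) ≈ 5385.2, ∠N ≈ 21.80°
|D| = √(50² + 150²) ≈ 158.11, ∠D ≈ 108.43°
∠T = 21.80° − 108.43° = -86.63°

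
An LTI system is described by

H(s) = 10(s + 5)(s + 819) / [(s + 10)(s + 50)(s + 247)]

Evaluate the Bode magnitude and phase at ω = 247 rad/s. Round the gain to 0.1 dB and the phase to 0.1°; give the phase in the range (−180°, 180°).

-20.3 dB, -105.6°

At s = jω = j247:
zero (s+5): 5 + j247 → |·| = √(5²+247²) = √61034 ≈ 247.05, ∠ = arctan(247/5) ≈ 88.84°
zero (s+819): 819 + j247 → |·| = √(819²+247²) = √731770 ≈ 855.44, ∠ = arctan(247/819) ≈ 16.78°
pole (s+10): 10 + j247 → |·| = √(10²+247²) = √61109 ≈ 247.2, ∠ = arctan(247/10) ≈ 87.68°
pole (s+50): 50 + j247 → |·| = √(50²+247²) = √63509 ≈ 252.01, ∠ = arctan(247/50) ≈ 78.56°
pole (s+247): 247 + j247 → |·| = √(247²+247²) = √122018 ≈ 349.31, ∠ = arctan(247/247) ≈ 45.00°
|H| = 10 · 2.1134e+05 / 2.1761e+07 ≈ 0.097119
Gain = 20 log₁₀(0.097119) ≈ -20.25 dB
∠H = 105.62° − 211.24° = -105.62°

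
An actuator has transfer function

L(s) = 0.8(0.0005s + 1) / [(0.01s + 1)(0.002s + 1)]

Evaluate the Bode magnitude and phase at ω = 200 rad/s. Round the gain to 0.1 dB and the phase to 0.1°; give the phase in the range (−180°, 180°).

-9.5 dB, -79.5°

At ω = 200 rad/s:
zero (1 + j200·0.0005) = 1 + j0.1 → |·| ≈ 1.005, ∠ ≈ 5.71°
pole (1 + j200·0.01) = 1 + j2 → |·| ≈ 2.2361, ∠ ≈ 63.43°
pole (1 + j200·0.002) = 1 + j0.4 → |·| ≈ 1.077, ∠ ≈ 21.80°
|L| = 0.8 · 1.005 / (2.2361 · 1.077) ≈ 0.33385
Gain = 20 log₁₀(0.33385) ≈ -9.53 dB
∠L = (5.71°) − (63.43° + 21.80°) = -79.52°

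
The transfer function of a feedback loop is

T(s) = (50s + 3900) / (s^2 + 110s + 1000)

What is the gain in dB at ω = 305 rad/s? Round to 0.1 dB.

-15.9 dB

Substitute s = j305:
Numerator: 50(j305) + 3900 = 3900 + j15250
Denominator: (j305)^2 + 110(j305) + 1000 = -92025 + j33550
|N| = √(3900² + 15250²) ≈ 15741, ∠N ≈ 75.65°
|D| = √(92025² + 33550²) ≈ 97950, ∠D ≈ 159.97°
|T| = 15741 / 97950 ≈ 0.1607
Gain = 20 log₁₀(0.1607) ≈ -15.88 dB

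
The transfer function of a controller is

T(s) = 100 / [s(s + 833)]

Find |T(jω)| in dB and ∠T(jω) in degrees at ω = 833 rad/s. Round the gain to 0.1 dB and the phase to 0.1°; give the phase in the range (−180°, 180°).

At s = jω = j833:
pole (s+833): 833 + j833 → |·| = √(833²+833²) = √1387778 ≈ 1178, ∠ = arctan(833/833) ≈ 45.00°
pole at origin: |s| = 833, ∠ = 90.00° (in denominator)
|T| = 100 / 9.8127e+05 ≈ 0.00010191
Gain = 20 log₁₀(0.00010191) ≈ -79.84 dB
∠T = 0.00° − 135.00° = -135.00°

-79.8 dB, -135.0°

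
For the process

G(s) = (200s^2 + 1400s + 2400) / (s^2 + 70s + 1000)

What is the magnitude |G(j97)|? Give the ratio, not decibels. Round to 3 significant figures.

174

Substitute s = j97:
Numerator: 200(j97)^2 + 1400(j97) + 2400 = -1879400 + j135800
Denominator: (j97)^2 + 70(j97) + 1000 = -8409 + j6790
|N| = √(1879400² + 135800²) ≈ 1.8843e+06, ∠N ≈ 175.87°
|D| = √(8409² + 6790²) ≈ 10808, ∠D ≈ 141.08°
|G| = 1.8843e+06 / 10808 ≈ 174.34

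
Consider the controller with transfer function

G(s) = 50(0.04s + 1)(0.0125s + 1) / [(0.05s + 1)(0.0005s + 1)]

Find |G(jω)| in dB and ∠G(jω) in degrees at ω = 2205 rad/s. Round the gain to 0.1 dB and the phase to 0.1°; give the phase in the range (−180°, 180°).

At ω = 2205 rad/s:
zero (1 + j2205·0.04) = 1 + j88.2 → |·| ≈ 88.206, ∠ ≈ 89.35°
zero (1 + j2205·0.0125) = 1 + j27.5625 → |·| ≈ 27.581, ∠ ≈ 87.92°
pole (1 + j2205·0.05) = 1 + j110.25 → |·| ≈ 110.25, ∠ ≈ 89.48°
pole (1 + j2205·0.0005) = 1 + j1.1025 → |·| ≈ 1.4885, ∠ ≈ 47.79°
|G| = 50 · 88.206 · 27.581 / (110.25 · 1.4885) ≈ 741.23
Gain = 20 log₁₀(741.23) ≈ 57.40 dB
∠G = (89.35° + 87.92°) − (89.48° + 47.79°) = 40.00°

57.4 dB, 40.0°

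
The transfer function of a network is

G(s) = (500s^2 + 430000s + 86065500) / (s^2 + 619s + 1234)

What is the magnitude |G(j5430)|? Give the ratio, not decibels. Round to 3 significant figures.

500

Substitute s = j5430:
Numerator: 500(j5430)^2 + 430000(j5430) + 86065500 = -14656384500 + j2334900000
Denominator: (j5430)^2 + 619(j5430) + 1234 = -29483666 + j3361170
|N| = √(14656384500² + 2334900000²) ≈ 1.4841e+10, ∠N ≈ 170.95°
|D| = √(29483666² + 3361170²) ≈ 2.9675e+07, ∠D ≈ 173.50°
|G| = 1.4841e+10 / 2.9675e+07 ≈ 500.12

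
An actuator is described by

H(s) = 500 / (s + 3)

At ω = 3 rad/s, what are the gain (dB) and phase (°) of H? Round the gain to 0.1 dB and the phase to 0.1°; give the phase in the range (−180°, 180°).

41.4 dB, -45.0°

Substitute s = j3:
Numerator: 500 = 500 + j0
Denominator: (j3) + 3 = 3 + j3
|N| = √(500² + 0²) ≈ 500, ∠N ≈ 0.00°
|D| = √(3² + 3²) ≈ 4.2426, ∠D ≈ 45.00°
|H| = 500 / 4.2426 ≈ 117.85
Gain = 20 log₁₀(117.85) ≈ 41.43 dB
∠H = 0.00° − 45.00° = -45.00°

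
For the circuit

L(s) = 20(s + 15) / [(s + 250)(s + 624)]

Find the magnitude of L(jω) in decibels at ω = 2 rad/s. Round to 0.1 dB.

At s = jω = j2:
zero (s+15): 15 + j2 → |·| = √(15²+2²) = √229 ≈ 15.133, ∠ = arctan(2/15) ≈ 7.59°
pole (s+250): 250 + j2 → |·| = √(250²+2²) = √62504 ≈ 250.01, ∠ = arctan(2/250) ≈ 0.46°
pole (s+624): 624 + j2 → |·| = √(624²+2²) = √389380 ≈ 624, ∠ = arctan(2/624) ≈ 0.18°
|L| = 20 · 15.133 / 1.5601e+05 ≈ 0.00194
Gain = 20 log₁₀(0.00194) ≈ -54.24 dB

-54.2 dB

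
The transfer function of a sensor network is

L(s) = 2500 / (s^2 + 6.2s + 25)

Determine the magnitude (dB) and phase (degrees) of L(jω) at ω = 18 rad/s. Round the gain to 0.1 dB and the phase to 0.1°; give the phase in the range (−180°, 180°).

17.9 dB, -159.5°

At s = jω = j18:
quadratic: (j18)² + 6.2·j18 + 25 = -299 + j111.6 → |·| ≈ 319.15, ∠ ≈ 159.53°
|L| = 2500 / 319.15 ≈ 7.8333
Gain = 20 log₁₀(7.8333) ≈ 17.88 dB
∠L = 0.00° − 159.53° = -159.53°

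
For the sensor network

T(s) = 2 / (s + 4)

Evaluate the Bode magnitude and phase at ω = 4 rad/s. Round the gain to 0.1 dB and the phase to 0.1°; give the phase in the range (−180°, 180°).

At s = jω = j4:
pole (s+4): 4 + j4 → |·| = √(4²+4²) = √32 ≈ 5.6569, ∠ = arctan(4/4) ≈ 45.00°
|T| = 2 / 5.6569 ≈ 0.35355
Gain = 20 log₁₀(0.35355) ≈ -9.03 dB
∠T = 0.00° − 45.00° = -45.00°

-9.0 dB, -45.0°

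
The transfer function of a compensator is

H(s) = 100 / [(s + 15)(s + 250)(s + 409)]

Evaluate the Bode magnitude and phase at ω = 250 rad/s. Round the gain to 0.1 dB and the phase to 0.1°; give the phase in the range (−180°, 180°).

-112.6 dB, -163.0°

At s = jω = j250:
pole (s+15): 15 + j250 → |·| = √(15²+250²) = √62725 ≈ 250.45, ∠ = arctan(250/15) ≈ 86.57°
pole (s+250): 250 + j250 → |·| = √(250²+250²) = √125000 ≈ 353.55, ∠ = arctan(250/250) ≈ 45.00°
pole (s+409): 409 + j250 → |·| = √(409²+250²) = √229781 ≈ 479.35, ∠ = arctan(250/409) ≈ 31.44°
|H| = 100 / 4.2445e+07 ≈ 2.356e-06
Gain = 20 log₁₀(2.356e-06) ≈ -112.56 dB
∠H = 0.00° − 163.01° = -163.01°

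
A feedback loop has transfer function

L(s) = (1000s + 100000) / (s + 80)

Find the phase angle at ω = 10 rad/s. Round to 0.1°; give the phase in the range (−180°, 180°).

Substitute s = j10:
Numerator: 1000(j10) + 100000 = 100000 + j10000
Denominator: (j10) + 80 = 80 + j10
|N| = √(100000² + 10000²) ≈ 1.005e+05, ∠N ≈ 5.71°
|D| = √(80² + 10²) ≈ 80.623, ∠D ≈ 7.13°
∠L = 5.71° − 7.13° = -1.42°

-1.4°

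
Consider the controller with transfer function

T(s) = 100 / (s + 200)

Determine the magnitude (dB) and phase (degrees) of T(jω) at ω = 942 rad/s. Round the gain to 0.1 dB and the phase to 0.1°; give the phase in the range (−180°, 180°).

At s = jω = j942:
pole (s+200): 200 + j942 → |·| = √(200²+942²) = √927364 ≈ 963, ∠ = arctan(942/200) ≈ 78.01°
|T| = 100 / 963 ≈ 0.10384
Gain = 20 log₁₀(0.10384) ≈ -19.67 dB
∠T = 0.00° − 78.01° = -78.01°

-19.7 dB, -78.0°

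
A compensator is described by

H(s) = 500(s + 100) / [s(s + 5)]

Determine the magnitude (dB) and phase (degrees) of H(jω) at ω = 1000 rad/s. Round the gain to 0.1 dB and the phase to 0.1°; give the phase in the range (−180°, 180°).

At s = jω = j1000:
zero (s+100): 100 + j1000 → |·| = √(100²+1000²) = √1010000 ≈ 1005, ∠ = arctan(1000/100) ≈ 84.29°
pole (s+5): 5 + j1000 → |·| = √(5²+1000²) = √1000025 ≈ 1000, ∠ = arctan(1000/5) ≈ 89.71°
pole at origin: |s| = 1000, ∠ = 90.00° (in denominator)
|H| = 500 · 1005 / 1e+06 ≈ 0.5025
Gain = 20 log₁₀(0.5025) ≈ -5.98 dB
∠H = 84.29° − 179.71° = -95.42°

-6.0 dB, -95.4°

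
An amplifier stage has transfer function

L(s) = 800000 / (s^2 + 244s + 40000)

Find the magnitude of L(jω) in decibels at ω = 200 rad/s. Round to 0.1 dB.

At s = jω = j200:
quadratic: (j200)² + 244·j200 + 40000 = 0 + j48800 → |·| ≈ 48800, ∠ ≈ 90.00°
|L| = 800000 / 48800 ≈ 16.393
Gain = 20 log₁₀(16.393) ≈ 24.29 dB

24.3 dB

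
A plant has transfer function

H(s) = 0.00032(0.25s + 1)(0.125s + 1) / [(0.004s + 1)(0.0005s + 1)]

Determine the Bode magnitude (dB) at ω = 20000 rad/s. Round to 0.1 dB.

13.9 dB

At ω = 20000 rad/s:
zero (1 + j20000·0.25) = 1 + j5000 → |·| ≈ 5000, ∠ ≈ 89.99°
zero (1 + j20000·0.125) = 1 + j2500 → |·| ≈ 2500, ∠ ≈ 89.98°
pole (1 + j20000·0.004) = 1 + j80 → |·| ≈ 80.006, ∠ ≈ 89.28°
pole (1 + j20000·0.0005) = 1 + j10 → |·| ≈ 10.05, ∠ ≈ 84.29°
|H| = 0.00032 · 5000 · 2500 / (80.006 · 10.05) ≈ 4.9748
Gain = 20 log₁₀(4.9748) ≈ 13.94 dB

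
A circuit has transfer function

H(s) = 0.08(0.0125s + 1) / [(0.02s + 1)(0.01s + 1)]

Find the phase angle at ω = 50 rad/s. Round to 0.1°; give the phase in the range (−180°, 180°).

At ω = 50 rad/s:
zero (1 + j50·0.0125) = 1 + j0.625 → |·| ≈ 1.1792, ∠ ≈ 32.01°
pole (1 + j50·0.02) = 1 + j1 → |·| ≈ 1.4142, ∠ ≈ 45.00°
pole (1 + j50·0.01) = 1 + j0.5 → |·| ≈ 1.118, ∠ ≈ 26.57°
∠H = (32.01°) − (45.00° + 26.57°) = -39.56°

-39.6°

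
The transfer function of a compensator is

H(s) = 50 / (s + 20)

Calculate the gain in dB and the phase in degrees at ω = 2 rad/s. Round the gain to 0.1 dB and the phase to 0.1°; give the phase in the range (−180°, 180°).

At s = jω = j2:
pole (s+20): 20 + j2 → |·| = √(20²+2²) = √404 ≈ 20.1, ∠ = arctan(2/20) ≈ 5.71°
|H| = 50 / 20.1 ≈ 2.4876
Gain = 20 log₁₀(2.4876) ≈ 7.92 dB
∠H = 0.00° − 5.71° = -5.71°

7.9 dB, -5.7°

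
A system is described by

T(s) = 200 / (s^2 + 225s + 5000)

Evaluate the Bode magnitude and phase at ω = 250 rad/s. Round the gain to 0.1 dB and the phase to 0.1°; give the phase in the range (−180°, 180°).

-52.1 dB, -135.6°

Substitute s = j250:
Numerator: 200 = 200 + j0
Denominator: (j250)^2 + 225(j250) + 5000 = -57500 + j56250
|N| = √(200² + 0²) ≈ 200, ∠N ≈ 0.00°
|D| = √(57500² + 56250²) ≈ 80438, ∠D ≈ 135.63°
|T| = 200 / 80438 ≈ 0.0024864
Gain = 20 log₁₀(0.0024864) ≈ -52.09 dB
∠T = 0.00° − 135.63° = -135.63°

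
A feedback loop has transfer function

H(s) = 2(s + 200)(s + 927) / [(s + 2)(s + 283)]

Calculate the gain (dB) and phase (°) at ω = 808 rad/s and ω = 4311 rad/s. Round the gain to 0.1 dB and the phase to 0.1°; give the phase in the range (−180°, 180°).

At s = jω = j808:
zero (s+200): 200 + j808 → |·| = √(200²+808²) = √692864 ≈ 832.38, ∠ = arctan(808/200) ≈ 76.10°
zero (s+927): 927 + j808 → |·| = √(927²+808²) = √1512193 ≈ 1229.7, ∠ = arctan(808/927) ≈ 41.08°
pole (s+2): 2 + j808 → |·| = √(2²+808²) = √652868 ≈ 808, ∠ = arctan(808/2) ≈ 89.86°
pole (s+283): 283 + j808 → |·| = √(283²+808²) = √732953 ≈ 856.13, ∠ = arctan(808/283) ≈ 70.70°
|H| = 2 · 1.0236e+06 / 6.9175e+05 ≈ 2.9595
Gain = 20 log₁₀(2.9595) ≈ 9.42 dB
∠H = 117.18° − 160.56° = -43.38°

At s = jω = j4311:
zero (s+200): 200 + j4311 → |·| = √(200²+4311²) = √18624721 ≈ 4315.6, ∠ = arctan(4311/200) ≈ 87.34°
zero (s+927): 927 + j4311 → |·| = √(927²+4311²) = √19444050 ≈ 4409.5, ∠ = arctan(4311/927) ≈ 77.86°
pole (s+2): 2 + j4311 → |·| = √(2²+4311²) = √18584725 ≈ 4311, ∠ = arctan(4311/2) ≈ 89.97°
pole (s+283): 283 + j4311 → |·| = √(283²+4311²) = √18664810 ≈ 4320.3, ∠ = arctan(4311/283) ≈ 86.24°
|H| = 2 · 1.903e+07 / 1.8625e+07 ≈ 2.0435
Gain = 20 log₁₀(2.0435) ≈ 6.21 dB
∠H = 165.20° − 176.21° = -11.01°

ω = 808: 9.4 dB, -43.4°; ω = 4311: 6.2 dB, -11.0°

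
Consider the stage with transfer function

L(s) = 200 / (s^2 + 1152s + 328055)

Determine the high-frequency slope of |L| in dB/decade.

Each pole contributes −20 dB/decade at high frequency; each zero contributes +20 dB/decade.
Net: 0 zero(s) − 2 pole(s) → -40 dB/decade.

-40 dB/decade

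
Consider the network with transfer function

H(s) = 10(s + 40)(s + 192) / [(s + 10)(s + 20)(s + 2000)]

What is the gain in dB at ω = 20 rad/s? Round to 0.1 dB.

At s = jω = j20:
zero (s+40): 40 + j20 → |·| = √(40²+20²) = √2000 ≈ 44.721, ∠ = arctan(20/40) ≈ 26.57°
zero (s+192): 192 + j20 → |·| = √(192²+20²) = √37264 ≈ 193.04, ∠ = arctan(20/192) ≈ 5.95°
pole (s+10): 10 + j20 → |·| = √(10²+20²) = √500 ≈ 22.361, ∠ = arctan(20/10) ≈ 63.43°
pole (s+20): 20 + j20 → |·| = √(20²+20²) = √800 ≈ 28.284, ∠ = arctan(20/20) ≈ 45.00°
pole (s+2000): 2000 + j20 → |·| = √(2000²+20²) = √4000400 ≈ 2000.1, ∠ = arctan(20/2000) ≈ 0.57°
|H| = 10 · 8632.9 / 1.265e+06 ≈ 0.068244
Gain = 20 log₁₀(0.068244) ≈ -23.32 dB

-23.3 dB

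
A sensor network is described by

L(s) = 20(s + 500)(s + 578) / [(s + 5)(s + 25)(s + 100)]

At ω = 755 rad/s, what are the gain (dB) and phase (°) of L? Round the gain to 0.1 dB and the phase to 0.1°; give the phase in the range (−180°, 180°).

-28.0 dB, -151.1°

At s = jω = j755:
zero (s+500): 500 + j755 → |·| = √(500²+755²) = √820025 ≈ 905.55, ∠ = arctan(755/500) ≈ 56.49°
zero (s+578): 578 + j755 → |·| = √(578²+755²) = √904109 ≈ 950.85, ∠ = arctan(755/578) ≈ 52.56°
pole (s+5): 5 + j755 → |·| = √(5²+755²) = √570050 ≈ 755.02, ∠ = arctan(755/5) ≈ 89.62°
pole (s+25): 25 + j755 → |·| = √(25²+755²) = √570650 ≈ 755.41, ∠ = arctan(755/25) ≈ 88.10°
pole (s+100): 100 + j755 → |·| = √(100²+755²) = √580025 ≈ 761.59, ∠ = arctan(755/100) ≈ 82.46°
|L| = 20 · 8.6104e+05 / 4.3437e+08 ≈ 0.039645
Gain = 20 log₁₀(0.039645) ≈ -28.04 dB
∠L = 109.05° − 260.18° = -151.13°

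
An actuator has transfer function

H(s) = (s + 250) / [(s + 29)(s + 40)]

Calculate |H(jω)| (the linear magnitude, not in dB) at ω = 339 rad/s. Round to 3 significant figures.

0.00363

At s = jω = j339:
zero (s+250): 250 + j339 → |·| = √(250²+339²) = √177421 ≈ 421.21, ∠ = arctan(339/250) ≈ 53.59°
pole (s+29): 29 + j339 → |·| = √(29²+339²) = √115762 ≈ 340.24, ∠ = arctan(339/29) ≈ 85.11°
pole (s+40): 40 + j339 → |·| = √(40²+339²) = √116521 ≈ 341.35, ∠ = arctan(339/40) ≈ 83.27°
|H| = 1 · 421.21 / 1.1614e+05 ≈ 0.0036267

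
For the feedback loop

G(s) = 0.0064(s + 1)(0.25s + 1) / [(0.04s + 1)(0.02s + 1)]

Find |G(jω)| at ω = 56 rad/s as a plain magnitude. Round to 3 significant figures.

At ω = 56 rad/s:
zero (1 + j56·1) = 1 + j56 → |·| ≈ 56.009, ∠ ≈ 88.98°
zero (1 + j56·0.25) = 1 + j14 → |·| ≈ 14.036, ∠ ≈ 85.91°
pole (1 + j56·0.04) = 1 + j2.24 → |·| ≈ 2.4531, ∠ ≈ 65.94°
pole (1 + j56·0.02) = 1 + j1.12 → |·| ≈ 1.5015, ∠ ≈ 48.24°
|G| = 0.0064 · 56.009 · 14.036 / (2.4531 · 1.5015) ≈ 1.366

1.37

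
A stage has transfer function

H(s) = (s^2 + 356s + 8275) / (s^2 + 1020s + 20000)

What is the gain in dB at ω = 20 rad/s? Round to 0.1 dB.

-8.5 dB

Substitute s = j20:
Numerator: (j20)^2 + 356(j20) + 8275 = 7875 + j7120
Denominator: (j20)^2 + 1020(j20) + 20000 = 19600 + j20400
|N| = √(7875² + 7120²) ≈ 10616, ∠N ≈ 42.12°
|D| = √(19600² + 20400²) ≈ 28290, ∠D ≈ 46.15°
|H| = 10616 / 28290 ≈ 0.37526
Gain = 20 log₁₀(0.37526) ≈ -8.51 dB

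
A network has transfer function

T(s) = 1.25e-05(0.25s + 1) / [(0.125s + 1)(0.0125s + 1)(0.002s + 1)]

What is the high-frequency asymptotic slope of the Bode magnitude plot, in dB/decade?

-40 dB/decade

Each pole contributes −20 dB/decade at high frequency; each zero contributes +20 dB/decade.
Net: 1 zero(s) − 3 pole(s) → -40 dB/decade.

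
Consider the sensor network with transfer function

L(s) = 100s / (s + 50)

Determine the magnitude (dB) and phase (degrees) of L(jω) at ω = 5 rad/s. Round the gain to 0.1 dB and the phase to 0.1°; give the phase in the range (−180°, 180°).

20.0 dB, 84.3°

At s = jω = j5:
zero at origin: s = j5 → |·| = 5, ∠ = 90.00°
pole (s+50): 50 + j5 → |·| = √(50²+5²) = √2525 ≈ 50.249, ∠ = arctan(5/50) ≈ 5.71°
|L| = 100 · 5 / 50.249 ≈ 9.9504
Gain = 20 log₁₀(9.9504) ≈ 19.96 dB
∠L = 90.00° − 5.71° = 84.29°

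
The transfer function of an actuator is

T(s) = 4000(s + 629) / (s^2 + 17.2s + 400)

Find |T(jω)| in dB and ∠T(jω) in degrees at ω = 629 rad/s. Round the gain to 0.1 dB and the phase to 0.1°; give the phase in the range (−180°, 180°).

19.1 dB, -133.4°

At s = jω = j629:
zero (s+629): 629 + j629 → |·| = √(629²+629²) = √791282 ≈ 889.54, ∠ = arctan(629/629) ≈ 45.00°
quadratic: (j629)² + 17.2·j629 + 400 = -395241 + j10818.8 → |·| ≈ 3.9539e+05, ∠ ≈ 178.43°
|T| = 4000 · 889.54 / 3.9539e+05 ≈ 8.9991
Gain = 20 log₁₀(8.9991) ≈ 19.08 dB
∠T = 45.00° − 178.43° = -133.43°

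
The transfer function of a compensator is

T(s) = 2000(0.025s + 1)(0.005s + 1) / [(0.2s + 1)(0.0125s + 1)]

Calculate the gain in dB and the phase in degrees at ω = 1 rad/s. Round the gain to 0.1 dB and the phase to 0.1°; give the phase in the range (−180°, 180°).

At ω = 1 rad/s:
zero (1 + j1·0.025) = 1 + j0.025 → |·| ≈ 1.0003, ∠ ≈ 1.43°
zero (1 + j1·0.005) = 1 + j0.005 → |·| ≈ 1, ∠ ≈ 0.29°
pole (1 + j1·0.2) = 1 + j0.2 → |·| ≈ 1.0198, ∠ ≈ 11.31°
pole (1 + j1·0.0125) = 1 + j0.0125 → |·| ≈ 1.0001, ∠ ≈ 0.72°
|T| = 2000 · 1.0003 · 1 / (1.0198 · 1.0001) ≈ 1961.6
Gain = 20 log₁₀(1961.6) ≈ 65.85 dB
∠T = (1.43° + 0.29°) − (11.31° + 0.72°) = -10.31°

65.9 dB, -10.3°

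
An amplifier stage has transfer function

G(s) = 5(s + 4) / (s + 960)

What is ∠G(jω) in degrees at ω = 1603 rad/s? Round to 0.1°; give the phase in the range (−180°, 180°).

30.8°

At s = jω = j1603:
zero (s+4): 4 + j1603 → |·| = √(4²+1603²) = √2569625 ≈ 1603, ∠ = arctan(1603/4) ≈ 89.86°
pole (s+960): 960 + j1603 → |·| = √(960²+1603²) = √3491209 ≈ 1868.5, ∠ = arctan(1603/960) ≈ 59.08°
∠G = 89.86° − 59.08° = 30.78°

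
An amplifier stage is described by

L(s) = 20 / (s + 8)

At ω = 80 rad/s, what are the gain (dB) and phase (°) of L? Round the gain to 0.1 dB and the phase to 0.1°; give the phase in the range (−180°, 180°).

Substitute s = j80:
Numerator: 20 = 20 + j0
Denominator: (j80) + 8 = 8 + j80
|N| = √(20² + 0²) ≈ 20, ∠N ≈ 0.00°
|D| = √(8² + 80²) ≈ 80.399, ∠D ≈ 84.29°
|L| = 20 / 80.399 ≈ 0.24876
Gain = 20 log₁₀(0.24876) ≈ -12.08 dB
∠L = 0.00° − 84.29° = -84.29°

-12.1 dB, -84.3°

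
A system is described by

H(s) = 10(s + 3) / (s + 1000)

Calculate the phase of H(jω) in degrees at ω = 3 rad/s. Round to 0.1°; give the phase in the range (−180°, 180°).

44.8°

At s = jω = j3:
zero (s+3): 3 + j3 → |·| = √(3²+3²) = √18 ≈ 4.2426, ∠ = arctan(3/3) ≈ 45.00°
pole (s+1000): 1000 + j3 → |·| = √(1000²+3²) = √1000009 ≈ 1000, ∠ = arctan(3/1000) ≈ 0.17°
∠H = 45.00° − 0.17° = 44.83°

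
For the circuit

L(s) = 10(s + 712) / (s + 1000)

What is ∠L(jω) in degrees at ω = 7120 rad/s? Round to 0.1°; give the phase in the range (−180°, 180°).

2.3°

At s = jω = j7120:
zero (s+712): 712 + j7120 → |·| = √(712²+7120²) = √51201344 ≈ 7155.5, ∠ = arctan(7120/712) ≈ 84.29°
pole (s+1000): 1000 + j7120 → |·| = √(1000²+7120²) = √51694400 ≈ 7189.9, ∠ = arctan(7120/1000) ≈ 82.01°
∠L = 84.29° − 82.01° = 2.28°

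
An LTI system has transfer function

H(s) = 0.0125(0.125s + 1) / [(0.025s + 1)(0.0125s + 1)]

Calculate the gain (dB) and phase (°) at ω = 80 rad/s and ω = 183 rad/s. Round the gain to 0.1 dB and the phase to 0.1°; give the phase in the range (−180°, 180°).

At ω = 80 rad/s:
zero (1 + j80·0.125) = 1 + j10 → |·| ≈ 10.05, ∠ ≈ 84.29°
pole (1 + j80·0.025) = 1 + j2 → |·| ≈ 2.2361, ∠ ≈ 63.43°
pole (1 + j80·0.0125) = 1 + j1 → |·| ≈ 1.4142, ∠ ≈ 45.00°
|H| = 0.0125 · 10.05 / (2.2361 · 1.4142) ≈ 0.039726
Gain = 20 log₁₀(0.039726) ≈ -28.02 dB
∠H = (84.29°) − (63.43° + 45.00°) = -24.14°

At ω = 183 rad/s:
zero (1 + j183·0.125) = 1 + j22.875 → |·| ≈ 22.897, ∠ ≈ 87.50°
pole (1 + j183·0.025) = 1 + j4.575 → |·| ≈ 4.683, ∠ ≈ 77.67°
pole (1 + j183·0.0125) = 1 + j2.2875 → |·| ≈ 2.4965, ∠ ≈ 66.39°
|H| = 0.0125 · 22.897 / (4.683 · 2.4965) ≈ 0.024481
Gain = 20 log₁₀(0.024481) ≈ -32.22 dB
∠H = (87.50°) − (77.67° + 66.39°) = -56.56°

ω = 80: -28.0 dB, -24.1°; ω = 183: -32.2 dB, -56.6°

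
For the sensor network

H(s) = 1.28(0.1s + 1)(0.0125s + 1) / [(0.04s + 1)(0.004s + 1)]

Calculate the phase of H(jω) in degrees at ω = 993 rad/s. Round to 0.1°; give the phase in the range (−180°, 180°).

At ω = 993 rad/s:
zero (1 + j993·0.1) = 1 + j99.3 → |·| ≈ 99.305, ∠ ≈ 89.42°
zero (1 + j993·0.0125) = 1 + j12.4125 → |·| ≈ 12.453, ∠ ≈ 85.39°
pole (1 + j993·0.04) = 1 + j39.72 → |·| ≈ 39.733, ∠ ≈ 88.56°
pole (1 + j993·0.004) = 1 + j3.972 → |·| ≈ 4.0959, ∠ ≈ 75.87°
∠H = (89.42° + 85.39°) − (88.56° + 75.87°) = 10.38°

10.4°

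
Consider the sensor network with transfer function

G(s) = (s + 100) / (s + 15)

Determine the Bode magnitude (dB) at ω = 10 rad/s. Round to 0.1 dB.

Substitute s = j10:
Numerator: (j10) + 100 = 100 + j10
Denominator: (j10) + 15 = 15 + j10
|N| = √(100² + 10²) ≈ 100.5, ∠N ≈ 5.71°
|D| = √(15² + 10²) ≈ 18.028, ∠D ≈ 33.69°
|G| = 100.5 / 18.028 ≈ 5.5747
Gain = 20 log₁₀(5.5747) ≈ 14.92 dB

14.9 dB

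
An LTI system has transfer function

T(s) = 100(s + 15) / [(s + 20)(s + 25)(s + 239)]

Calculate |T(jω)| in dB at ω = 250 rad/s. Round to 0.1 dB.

-58.8 dB

At s = jω = j250:
zero (s+15): 15 + j250 → |·| = √(15²+250²) = √62725 ≈ 250.45, ∠ = arctan(250/15) ≈ 86.57°
pole (s+20): 20 + j250 → |·| = √(20²+250²) = √62900 ≈ 250.8, ∠ = arctan(250/20) ≈ 85.43°
pole (s+25): 25 + j250 → |·| = √(25²+250²) = √63125 ≈ 251.25, ∠ = arctan(250/25) ≈ 84.29°
pole (s+239): 239 + j250 → |·| = √(239²+250²) = √119621 ≈ 345.86, ∠ = arctan(250/239) ≈ 46.29°
|T| = 100 · 250.45 / 2.1794e+07 ≈ 0.0011492
Gain = 20 log₁₀(0.0011492) ≈ -58.79 dB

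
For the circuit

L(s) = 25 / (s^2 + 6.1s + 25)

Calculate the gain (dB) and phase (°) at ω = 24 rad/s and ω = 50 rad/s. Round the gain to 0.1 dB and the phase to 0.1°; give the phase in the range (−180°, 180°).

At s = jω = j24:
quadratic: (j24)² + 6.1·j24 + 25 = -551 + j146.4 → |·| ≈ 570.12, ∠ ≈ 165.12°
|L| = 25 / 570.12 ≈ 0.04385
Gain = 20 log₁₀(0.04385) ≈ -27.16 dB
∠L = 0.00° − 165.12° = -165.12°

At s = jω = j50:
quadratic: (j50)² + 6.1·j50 + 25 = -2475 + j305 → |·| ≈ 2493.7, ∠ ≈ 172.97°
|L| = 25 / 2493.7 ≈ 0.010025
Gain = 20 log₁₀(0.010025) ≈ -39.98 dB
∠L = 0.00° − 172.97° = -172.97°

ω = 24: -27.2 dB, -165.1°; ω = 50: -40.0 dB, -173.0°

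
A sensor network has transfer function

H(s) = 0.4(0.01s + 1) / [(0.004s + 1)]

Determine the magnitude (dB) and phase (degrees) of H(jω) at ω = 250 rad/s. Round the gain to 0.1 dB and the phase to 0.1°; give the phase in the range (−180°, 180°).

At ω = 250 rad/s:
zero (1 + j250·0.01) = 1 + j2.5 → |·| ≈ 2.6926, ∠ ≈ 68.20°
pole (1 + j250·0.004) = 1 + j1 → |·| ≈ 1.4142, ∠ ≈ 45.00°
|H| = 0.4 · 2.6926 / (1.4142) ≈ 0.76159
Gain = 20 log₁₀(0.76159) ≈ -2.37 dB
∠H = (68.20°) − (45.00°) = 23.20°

-2.4 dB, 23.2°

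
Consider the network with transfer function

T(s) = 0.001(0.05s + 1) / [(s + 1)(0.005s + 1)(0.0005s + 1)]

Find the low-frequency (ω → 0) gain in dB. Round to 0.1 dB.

T(0) = 0.001 · 1 / 1 = 0.001
20 log₁₀(0.001) ≈ -60.00 dB

-60.0 dB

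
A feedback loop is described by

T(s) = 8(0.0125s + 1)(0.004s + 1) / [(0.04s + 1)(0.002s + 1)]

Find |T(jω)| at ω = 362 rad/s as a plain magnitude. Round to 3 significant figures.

3.64

At ω = 362 rad/s:
zero (1 + j362·0.0125) = 1 + j4.525 → |·| ≈ 4.6342, ∠ ≈ 77.54°
zero (1 + j362·0.004) = 1 + j1.448 → |·| ≈ 1.7597, ∠ ≈ 55.37°
pole (1 + j362·0.04) = 1 + j14.48 → |·| ≈ 14.514, ∠ ≈ 86.05°
pole (1 + j362·0.002) = 1 + j0.724 → |·| ≈ 1.2346, ∠ ≈ 35.90°
|T| = 8 · 4.6342 · 1.7597 / (14.514 · 1.2346) ≈ 3.6407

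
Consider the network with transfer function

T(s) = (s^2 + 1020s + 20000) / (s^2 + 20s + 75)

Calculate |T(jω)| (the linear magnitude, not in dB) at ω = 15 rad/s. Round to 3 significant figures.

74.5

Substitute s = j15:
Numerator: (j15)^2 + 1020(j15) + 20000 = 19775 + j15300
Denominator: (j15)^2 + 20(j15) + 75 = -150 + j300
|N| = √(19775² + 15300²) ≈ 25003, ∠N ≈ 37.73°
|D| = √(150² + 300²) ≈ 335.41, ∠D ≈ 116.57°
|T| = 25003 / 335.41 ≈ 74.545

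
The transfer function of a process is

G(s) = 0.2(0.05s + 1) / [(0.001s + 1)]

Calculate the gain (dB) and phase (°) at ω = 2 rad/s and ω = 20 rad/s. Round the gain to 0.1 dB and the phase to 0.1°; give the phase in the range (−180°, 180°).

At ω = 2 rad/s:
zero (1 + j2·0.05) = 1 + j0.1 → |·| ≈ 1.005, ∠ ≈ 5.71°
pole (1 + j2·0.001) = 1 + j0.002 → |·| ≈ 1, ∠ ≈ 0.11°
|G| = 0.2 · 1.005 / (1) ≈ 0.201
Gain = 20 log₁₀(0.201) ≈ -13.94 dB
∠G = (5.71°) − (0.11°) = 5.60°

At ω = 20 rad/s:
zero (1 + j20·0.05) = 1 + j1 → |·| ≈ 1.4142, ∠ ≈ 45.00°
pole (1 + j20·0.001) = 1 + j0.02 → |·| ≈ 1.0002, ∠ ≈ 1.15°
|G| = 0.2 · 1.4142 / (1.0002) ≈ 0.28278
Gain = 20 log₁₀(0.28278) ≈ -10.97 dB
∠G = (45.00°) − (1.15°) = 43.85°

ω = 2: -13.9 dB, 5.6°; ω = 20: -11.0 dB, 43.9°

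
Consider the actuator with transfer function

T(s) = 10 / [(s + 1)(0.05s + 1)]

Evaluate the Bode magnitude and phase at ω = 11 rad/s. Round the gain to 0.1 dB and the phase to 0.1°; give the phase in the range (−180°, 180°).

-2.0 dB, -113.6°

At ω = 11 rad/s:
pole (1 + j11·1) = 1 + j11 → |·| ≈ 11.045, ∠ ≈ 84.81°
pole (1 + j11·0.05) = 1 + j0.55 → |·| ≈ 1.1413, ∠ ≈ 28.81°
|T| = 10 · 1 / (11.045 · 1.1413) ≈ 0.79329
Gain = 20 log₁₀(0.79329) ≈ -2.01 dB
∠T = (0°) − (84.81° + 28.81°) = -113.62°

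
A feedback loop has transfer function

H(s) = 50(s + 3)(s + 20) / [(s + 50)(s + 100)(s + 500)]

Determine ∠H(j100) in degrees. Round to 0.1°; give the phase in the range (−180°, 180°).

At s = jω = j100:
zero (s+3): 3 + j100 → |·| = √(3²+100²) = √10009 ≈ 100.04, ∠ = arctan(100/3) ≈ 88.28°
zero (s+20): 20 + j100 → |·| = √(20²+100²) = √10400 ≈ 101.98, ∠ = arctan(100/20) ≈ 78.69°
pole (s+50): 50 + j100 → |·| = √(50²+100²) = √12500 ≈ 111.8, ∠ = arctan(100/50) ≈ 63.43°
pole (s+100): 100 + j100 → |·| = √(100²+100²) = √20000 ≈ 141.42, ∠ = arctan(100/100) ≈ 45.00°
pole (s+500): 500 + j100 → |·| = √(500²+100²) = √260000 ≈ 509.9, ∠ = arctan(100/500) ≈ 11.31°
∠H = 166.97° − 119.74° = 47.23°

47.2°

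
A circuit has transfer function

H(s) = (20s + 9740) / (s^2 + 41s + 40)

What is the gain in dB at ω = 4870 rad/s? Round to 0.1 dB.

Substitute s = j4870:
Numerator: 20(j4870) + 9740 = 9740 + j97400
Denominator: (j4870)^2 + 41(j4870) + 40 = -23716860 + j199670
|N| = √(9740² + 97400²) ≈ 97886, ∠N ≈ 84.29°
|D| = √(23716860² + 199670²) ≈ 2.3718e+07, ∠D ≈ 179.52°
|H| = 97886 / 2.3718e+07 ≈ 0.0041271
Gain = 20 log₁₀(0.0041271) ≈ -47.69 dB

-47.7 dB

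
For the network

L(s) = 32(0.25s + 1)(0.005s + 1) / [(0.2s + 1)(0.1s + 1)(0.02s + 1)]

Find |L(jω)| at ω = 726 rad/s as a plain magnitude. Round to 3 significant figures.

At ω = 726 rad/s:
zero (1 + j726·0.25) = 1 + j181.5 → |·| ≈ 181.5, ∠ ≈ 89.68°
zero (1 + j726·0.005) = 1 + j3.63 → |·| ≈ 3.7652, ∠ ≈ 74.60°
pole (1 + j726·0.2) = 1 + j145.2 → |·| ≈ 145.2, ∠ ≈ 89.61°
pole (1 + j726·0.1) = 1 + j72.6 → |·| ≈ 72.607, ∠ ≈ 89.21°
pole (1 + j726·0.02) = 1 + j14.52 → |·| ≈ 14.554, ∠ ≈ 86.06°
|L| = 32 · 181.5 · 3.7652 / (145.2 · 72.607 · 14.554) ≈ 0.14252

0.143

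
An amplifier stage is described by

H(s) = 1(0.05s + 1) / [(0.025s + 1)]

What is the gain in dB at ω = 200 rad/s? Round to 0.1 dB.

At ω = 200 rad/s:
zero (1 + j200·0.05) = 1 + j10 → |·| ≈ 10.05, ∠ ≈ 84.29°
pole (1 + j200·0.025) = 1 + j5 → |·| ≈ 5.099, ∠ ≈ 78.69°
|H| = 1 · 10.05 / (5.099) ≈ 1.971
Gain = 20 log₁₀(1.971) ≈ 5.89 dB

5.9 dB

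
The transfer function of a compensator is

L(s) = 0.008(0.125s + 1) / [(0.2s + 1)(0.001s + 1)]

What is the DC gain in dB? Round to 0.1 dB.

L(0) = 0.008 · 1 / 1 = 0.008
20 log₁₀(0.008) ≈ -41.94 dB

-41.9 dB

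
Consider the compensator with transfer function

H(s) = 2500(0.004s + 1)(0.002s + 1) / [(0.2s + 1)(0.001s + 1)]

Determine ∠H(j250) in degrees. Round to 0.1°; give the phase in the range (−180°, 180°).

At ω = 250 rad/s:
zero (1 + j250·0.004) = 1 + j1 → |·| ≈ 1.4142, ∠ ≈ 45.00°
zero (1 + j250·0.002) = 1 + j0.5 → |·| ≈ 1.118, ∠ ≈ 26.57°
pole (1 + j250·0.2) = 1 + j50 → |·| ≈ 50.01, ∠ ≈ 88.85°
pole (1 + j250·0.001) = 1 + j0.25 → |·| ≈ 1.0308, ∠ ≈ 14.04°
∠H = (45.00° + 26.57°) − (88.85° + 14.04°) = -31.32°

-31.3°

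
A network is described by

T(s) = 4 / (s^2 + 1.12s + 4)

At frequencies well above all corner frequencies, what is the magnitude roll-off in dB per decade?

-40 dB/decade

Each pole contributes −20 dB/decade at high frequency; each zero contributes +20 dB/decade.
Net: 0 zero(s) − 2 pole(s) → -40 dB/decade.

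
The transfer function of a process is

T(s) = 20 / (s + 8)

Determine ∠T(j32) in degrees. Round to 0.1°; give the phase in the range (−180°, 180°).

At s = jω = j32:
pole (s+8): 8 + j32 → |·| = √(8²+32²) = √1088 ≈ 32.985, ∠ = arctan(32/8) ≈ 75.96°
∠T = 0.00° − 75.96° = -75.96°

-76.0°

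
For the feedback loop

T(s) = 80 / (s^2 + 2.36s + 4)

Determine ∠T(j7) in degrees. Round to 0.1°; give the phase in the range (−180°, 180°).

-159.8°

At s = jω = j7:
quadratic: (j7)² + 2.36·j7 + 4 = -45 + j16.52 → |·| ≈ 47.937, ∠ ≈ 159.84°
∠T = 0.00° − 159.84° = -159.84°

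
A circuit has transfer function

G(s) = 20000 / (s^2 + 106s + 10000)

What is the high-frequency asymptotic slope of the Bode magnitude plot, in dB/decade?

-40 dB/decade

Each pole contributes −20 dB/decade at high frequency; each zero contributes +20 dB/decade.
Net: 0 zero(s) − 2 pole(s) → -40 dB/decade.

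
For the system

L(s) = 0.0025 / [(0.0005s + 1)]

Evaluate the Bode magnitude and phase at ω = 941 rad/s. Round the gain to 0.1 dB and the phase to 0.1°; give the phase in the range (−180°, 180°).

At ω = 941 rad/s:
pole (1 + j941·0.0005) = 1 + j0.4705 → |·| ≈ 1.1052, ∠ ≈ 25.20°
|L| = 0.0025 · 1 / (1.1052) ≈ 0.002262
Gain = 20 log₁₀(0.002262) ≈ -52.91 dB
∠L = (0°) − (25.20°) = -25.20°

-52.9 dB, -25.2°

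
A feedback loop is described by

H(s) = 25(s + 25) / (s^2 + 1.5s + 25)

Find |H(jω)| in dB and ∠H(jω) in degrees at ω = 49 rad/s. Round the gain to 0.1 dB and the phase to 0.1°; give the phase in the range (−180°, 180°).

-4.8 dB, -115.3°

At s = jω = j49:
zero (s+25): 25 + j49 → |·| = √(25²+49²) = √3026 ≈ 55.009, ∠ = arctan(49/25) ≈ 62.97°
quadratic: (j49)² + 1.5·j49 + 25 = -2376 + j73.5 → |·| ≈ 2377.1, ∠ ≈ 178.23°
|H| = 25 · 55.009 / 2377.1 ≈ 0.57853
Gain = 20 log₁₀(0.57853) ≈ -4.75 dB
∠H = 62.97° − 178.23° = -115.26°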